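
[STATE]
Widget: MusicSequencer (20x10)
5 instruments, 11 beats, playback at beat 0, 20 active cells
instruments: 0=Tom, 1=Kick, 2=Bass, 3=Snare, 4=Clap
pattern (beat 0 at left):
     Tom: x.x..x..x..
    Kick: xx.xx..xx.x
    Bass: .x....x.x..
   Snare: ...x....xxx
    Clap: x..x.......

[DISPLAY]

      ▼1234567890   
   Tom█·█··█··█··   
  Kick██·██··██·█   
  Bass·█····█·█··   
 Snare···█····███   
  Clap█··█·······   
                    
                    
                    
                    


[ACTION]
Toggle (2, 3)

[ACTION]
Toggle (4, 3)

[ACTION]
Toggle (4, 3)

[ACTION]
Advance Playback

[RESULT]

      0▼234567890   
   Tom█·█··█··█··   
  Kick██·██··██·█   
  Bass·█·█··█·█··   
 Snare···█····███   
  Clap█··█·······   
                    
                    
                    
                    


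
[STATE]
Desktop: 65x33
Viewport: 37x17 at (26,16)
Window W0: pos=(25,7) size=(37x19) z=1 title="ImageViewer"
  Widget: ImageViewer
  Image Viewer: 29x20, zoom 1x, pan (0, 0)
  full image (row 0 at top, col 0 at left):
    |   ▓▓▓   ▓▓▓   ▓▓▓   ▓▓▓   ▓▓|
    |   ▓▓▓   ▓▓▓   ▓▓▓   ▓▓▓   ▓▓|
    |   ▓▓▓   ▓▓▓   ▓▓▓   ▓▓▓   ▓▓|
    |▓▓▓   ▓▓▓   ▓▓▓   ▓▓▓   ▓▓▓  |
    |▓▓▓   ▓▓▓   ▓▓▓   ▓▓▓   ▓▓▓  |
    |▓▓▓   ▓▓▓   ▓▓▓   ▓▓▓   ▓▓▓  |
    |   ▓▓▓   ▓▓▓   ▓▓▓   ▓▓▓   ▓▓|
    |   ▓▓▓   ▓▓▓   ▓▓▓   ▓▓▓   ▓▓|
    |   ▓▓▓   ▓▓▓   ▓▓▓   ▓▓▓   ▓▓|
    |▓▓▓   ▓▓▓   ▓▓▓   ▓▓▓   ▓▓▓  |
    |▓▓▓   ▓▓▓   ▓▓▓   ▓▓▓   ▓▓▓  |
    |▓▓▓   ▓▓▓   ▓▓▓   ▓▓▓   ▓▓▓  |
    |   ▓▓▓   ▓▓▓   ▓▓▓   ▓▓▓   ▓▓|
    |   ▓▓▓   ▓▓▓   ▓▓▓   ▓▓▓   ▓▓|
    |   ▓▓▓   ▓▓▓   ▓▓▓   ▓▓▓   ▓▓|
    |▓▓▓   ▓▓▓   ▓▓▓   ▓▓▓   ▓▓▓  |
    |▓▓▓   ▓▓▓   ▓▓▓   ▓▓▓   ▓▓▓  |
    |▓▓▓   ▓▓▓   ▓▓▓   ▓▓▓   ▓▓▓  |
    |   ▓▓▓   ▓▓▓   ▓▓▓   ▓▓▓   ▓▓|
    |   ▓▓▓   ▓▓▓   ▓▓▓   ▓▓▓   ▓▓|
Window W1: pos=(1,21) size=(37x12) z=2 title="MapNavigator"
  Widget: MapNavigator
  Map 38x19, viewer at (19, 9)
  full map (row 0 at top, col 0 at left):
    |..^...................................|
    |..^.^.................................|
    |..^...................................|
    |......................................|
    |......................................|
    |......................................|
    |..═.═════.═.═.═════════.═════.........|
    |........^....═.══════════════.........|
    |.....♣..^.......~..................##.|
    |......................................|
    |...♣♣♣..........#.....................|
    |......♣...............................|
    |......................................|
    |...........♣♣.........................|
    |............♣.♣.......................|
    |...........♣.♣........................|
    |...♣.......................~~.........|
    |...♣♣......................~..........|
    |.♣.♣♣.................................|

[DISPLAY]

   ▓▓▓   ▓▓▓   ▓▓▓   ▓▓▓   ▓▓      ┃ 
   ▓▓▓   ▓▓▓   ▓▓▓   ▓▓▓   ▓▓      ┃ 
   ▓▓▓   ▓▓▓   ▓▓▓   ▓▓▓   ▓▓      ┃ 
▓▓▓   ▓▓▓   ▓▓▓   ▓▓▓   ▓▓▓        ┃ 
▓▓▓   ▓▓▓   ▓▓▓   ▓▓▓   ▓▓▓        ┃ 
━━━━━━━━━━━┓▓▓▓   ▓▓▓   ▓▓▓        ┃ 
           ┃   ▓▓▓   ▓▓▓   ▓▓      ┃ 
───────────┨   ▓▓▓   ▓▓▓   ▓▓      ┃ 
...........┃   ▓▓▓   ▓▓▓   ▓▓      ┃ 
═══........┃━━━━━━━━━━━━━━━━━━━━━━━┛ 
═══........┃                         
.........##┃                         
...........┃                         
...........┃                         
...........┃                         
...........┃                         
━━━━━━━━━━━┛                         


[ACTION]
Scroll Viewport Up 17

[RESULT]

                                     
                                     
                                     
                                     
                                     
                                     
                                     
━━━━━━━━━━━━━━━━━━━━━━━━━━━━━━━━━━━┓ 
 ImageViewer                       ┃ 
───────────────────────────────────┨ 
   ▓▓▓   ▓▓▓   ▓▓▓   ▓▓▓   ▓▓      ┃ 
   ▓▓▓   ▓▓▓   ▓▓▓   ▓▓▓   ▓▓      ┃ 
   ▓▓▓   ▓▓▓   ▓▓▓   ▓▓▓   ▓▓      ┃ 
▓▓▓   ▓▓▓   ▓▓▓   ▓▓▓   ▓▓▓        ┃ 
▓▓▓   ▓▓▓   ▓▓▓   ▓▓▓   ▓▓▓        ┃ 
▓▓▓   ▓▓▓   ▓▓▓   ▓▓▓   ▓▓▓        ┃ 
   ▓▓▓   ▓▓▓   ▓▓▓   ▓▓▓   ▓▓      ┃ 


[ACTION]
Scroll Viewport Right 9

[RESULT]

                                     
                                     
                                     
                                     
                                     
                                     
                                     
━━━━━━━━━━━━━━━━━━━━━━━━━━━━━━━━━┓   
mageViewer                       ┃   
─────────────────────────────────┨   
 ▓▓▓   ▓▓▓   ▓▓▓   ▓▓▓   ▓▓      ┃   
 ▓▓▓   ▓▓▓   ▓▓▓   ▓▓▓   ▓▓      ┃   
 ▓▓▓   ▓▓▓   ▓▓▓   ▓▓▓   ▓▓      ┃   
▓   ▓▓▓   ▓▓▓   ▓▓▓   ▓▓▓        ┃   
▓   ▓▓▓   ▓▓▓   ▓▓▓   ▓▓▓        ┃   
▓   ▓▓▓   ▓▓▓   ▓▓▓   ▓▓▓        ┃   
 ▓▓▓   ▓▓▓   ▓▓▓   ▓▓▓   ▓▓      ┃   


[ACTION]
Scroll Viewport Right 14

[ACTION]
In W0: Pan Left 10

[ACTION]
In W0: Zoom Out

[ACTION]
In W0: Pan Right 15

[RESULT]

                                     
                                     
                                     
                                     
                                     
                                     
                                     
━━━━━━━━━━━━━━━━━━━━━━━━━━━━━━━━━┓   
mageViewer                       ┃   
─────────────────────────────────┨   
▓   ▓▓▓   ▓▓                     ┃   
▓   ▓▓▓   ▓▓                     ┃   
▓   ▓▓▓   ▓▓                     ┃   
 ▓▓▓   ▓▓▓                       ┃   
 ▓▓▓   ▓▓▓                       ┃   
 ▓▓▓   ▓▓▓                       ┃   
▓   ▓▓▓   ▓▓                     ┃   


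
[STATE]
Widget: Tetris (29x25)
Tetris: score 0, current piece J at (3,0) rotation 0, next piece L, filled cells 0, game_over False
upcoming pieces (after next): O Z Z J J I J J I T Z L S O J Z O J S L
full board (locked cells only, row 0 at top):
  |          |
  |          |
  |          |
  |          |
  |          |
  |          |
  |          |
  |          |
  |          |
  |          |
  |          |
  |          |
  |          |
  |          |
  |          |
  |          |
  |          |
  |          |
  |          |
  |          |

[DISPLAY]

   █      │Next:             
   ███    │  ▒               
          │▒▒▒               
          │                  
          │                  
          │                  
          │Score:            
          │0                 
          │                  
          │                  
          │                  
          │                  
          │                  
          │                  
          │                  
          │                  
          │                  
          │                  
          │                  
          │                  
          │                  
          │                  
          │                  
          │                  
          │                  


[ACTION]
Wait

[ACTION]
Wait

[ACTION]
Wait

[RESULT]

          │Next:             
          │  ▒               
          │▒▒▒               
   █      │                  
   ███    │                  
          │                  
          │Score:            
          │0                 
          │                  
          │                  
          │                  
          │                  
          │                  
          │                  
          │                  
          │                  
          │                  
          │                  
          │                  
          │                  
          │                  
          │                  
          │                  
          │                  
          │                  


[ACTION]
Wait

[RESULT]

          │Next:             
          │  ▒               
          │▒▒▒               
          │                  
   █      │                  
   ███    │                  
          │Score:            
          │0                 
          │                  
          │                  
          │                  
          │                  
          │                  
          │                  
          │                  
          │                  
          │                  
          │                  
          │                  
          │                  
          │                  
          │                  
          │                  
          │                  
          │                  


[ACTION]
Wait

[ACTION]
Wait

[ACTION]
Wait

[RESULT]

          │Next:             
          │  ▒               
          │▒▒▒               
          │                  
          │                  
          │                  
          │Score:            
   █      │0                 
   ███    │                  
          │                  
          │                  
          │                  
          │                  
          │                  
          │                  
          │                  
          │                  
          │                  
          │                  
          │                  
          │                  
          │                  
          │                  
          │                  
          │                  


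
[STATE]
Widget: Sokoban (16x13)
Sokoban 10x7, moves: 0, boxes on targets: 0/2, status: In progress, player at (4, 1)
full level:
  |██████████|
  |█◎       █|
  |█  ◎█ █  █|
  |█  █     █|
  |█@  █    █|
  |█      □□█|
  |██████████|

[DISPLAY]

██████████      
█◎       █      
█  ◎█ █  █      
█  █     █      
█@  █    █      
█      □□█      
██████████      
Moves: 0  0/2   
                
                
                
                
                


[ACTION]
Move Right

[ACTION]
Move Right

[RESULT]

██████████      
█◎       █      
█  ◎█ █  █      
█  █     █      
█  @█    █      
█      □□█      
██████████      
Moves: 2  0/2   
                
                
                
                
                


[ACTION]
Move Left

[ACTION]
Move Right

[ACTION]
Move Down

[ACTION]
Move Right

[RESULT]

██████████      
█◎       █      
█  ◎█ █  █      
█  █     █      
█   █    █      
█   @  □□█      
██████████      
Moves: 6  0/2   
                
                
                
                
                


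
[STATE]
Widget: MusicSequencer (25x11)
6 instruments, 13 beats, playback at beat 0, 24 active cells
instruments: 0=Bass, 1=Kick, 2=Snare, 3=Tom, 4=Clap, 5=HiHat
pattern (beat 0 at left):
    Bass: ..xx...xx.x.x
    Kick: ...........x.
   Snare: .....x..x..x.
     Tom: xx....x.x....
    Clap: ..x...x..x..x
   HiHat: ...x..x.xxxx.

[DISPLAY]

      ▼123456789012      
  Bass··██···██·█·█      
  Kick···········█·      
 Snare·····█··█··█·      
   Tom██····█·█····      
  Clap··█···█··█··█      
 HiHat···█··█·████·      
                         
                         
                         
                         


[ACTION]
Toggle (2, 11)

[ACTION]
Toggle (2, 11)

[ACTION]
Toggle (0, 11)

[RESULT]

      ▼123456789012      
  Bass··██···██·███      
  Kick···········█·      
 Snare·····█··█··█·      
   Tom██····█·█····      
  Clap··█···█··█··█      
 HiHat···█··█·████·      
                         
                         
                         
                         


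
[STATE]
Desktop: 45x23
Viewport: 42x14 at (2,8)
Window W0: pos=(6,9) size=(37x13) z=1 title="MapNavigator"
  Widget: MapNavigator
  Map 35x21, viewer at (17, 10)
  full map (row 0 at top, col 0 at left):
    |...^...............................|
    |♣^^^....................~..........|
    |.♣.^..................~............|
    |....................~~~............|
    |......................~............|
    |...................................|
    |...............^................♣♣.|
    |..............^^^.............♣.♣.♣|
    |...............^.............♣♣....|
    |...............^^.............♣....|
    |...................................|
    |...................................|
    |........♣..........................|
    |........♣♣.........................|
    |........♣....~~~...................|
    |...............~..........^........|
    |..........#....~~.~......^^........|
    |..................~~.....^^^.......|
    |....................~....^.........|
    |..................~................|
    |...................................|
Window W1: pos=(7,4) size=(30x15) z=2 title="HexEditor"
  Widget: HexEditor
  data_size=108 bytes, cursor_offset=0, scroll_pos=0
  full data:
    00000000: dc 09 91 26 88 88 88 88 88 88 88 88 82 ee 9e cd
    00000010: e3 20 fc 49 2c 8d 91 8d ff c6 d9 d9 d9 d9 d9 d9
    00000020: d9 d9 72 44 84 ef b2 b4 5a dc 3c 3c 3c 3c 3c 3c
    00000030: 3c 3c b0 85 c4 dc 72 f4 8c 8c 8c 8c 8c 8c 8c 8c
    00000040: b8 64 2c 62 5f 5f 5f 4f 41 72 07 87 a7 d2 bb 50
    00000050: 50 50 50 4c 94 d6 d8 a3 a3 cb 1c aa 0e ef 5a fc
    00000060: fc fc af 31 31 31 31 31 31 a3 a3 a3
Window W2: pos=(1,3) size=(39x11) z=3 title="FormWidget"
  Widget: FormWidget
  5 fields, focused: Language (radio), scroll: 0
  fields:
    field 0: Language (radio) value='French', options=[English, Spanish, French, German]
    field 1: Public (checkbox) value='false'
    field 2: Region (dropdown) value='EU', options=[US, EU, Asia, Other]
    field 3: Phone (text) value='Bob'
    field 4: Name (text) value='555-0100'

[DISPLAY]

  Region:     [EU                  ▼]┃    
  Phone:      [Bob                  ]┃━━┓ 
  Name:       [555-0100             ]┃  ┃ 
                                     ┃──┨ 
                                     ┃♣.┃ 
━━━━━━━━━━━━━━━━━━━━━━━━━━━━━━━━━━━━━┛.♣┃ 
    ┃┃                            ┃♣....┃ 
    ┃┃                            ┃♣....┃ 
    ┃┃                            ┃.....┃ 
    ┃┃                            ┃.....┃ 
    ┃┗━━━━━━━━━━━━━━━━━━━━━━━━━━━━┛.....┃ 
    ┃........♣♣.........................┃ 
    ┃........♣....~~~...................┃ 
    ┗━━━━━━━━━━━━━━━━━━━━━━━━━━━━━━━━━━━┛ 


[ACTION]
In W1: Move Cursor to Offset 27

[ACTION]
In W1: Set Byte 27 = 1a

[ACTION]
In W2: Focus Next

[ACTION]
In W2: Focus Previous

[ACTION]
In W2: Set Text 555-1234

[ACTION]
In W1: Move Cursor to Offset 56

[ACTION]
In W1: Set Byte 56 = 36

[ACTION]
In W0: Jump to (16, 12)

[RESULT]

  Region:     [EU                  ▼]┃    
  Phone:      [Bob                  ]┃━━┓ 
  Name:       [555-0100             ]┃  ┃ 
                                     ┃──┨ 
                                     ┃..┃ 
━━━━━━━━━━━━━━━━━━━━━━━━━━━━━━━━━━━━━┛..┃ 
    ┃┃                            ┃.....┃ 
    ┃┃                            ┃.....┃ 
    ┃┃                            ┃.....┃ 
    ┃┃                            ┃.....┃ 
    ┃┗━━━━━━━━━━━━━━━━━━━━━━━━━━━━┛.....┃ 
    ┃ ...............~..........^.......┃ 
    ┃ ..........#....~~.~......^^.......┃ 
    ┗━━━━━━━━━━━━━━━━━━━━━━━━━━━━━━━━━━━┛ 


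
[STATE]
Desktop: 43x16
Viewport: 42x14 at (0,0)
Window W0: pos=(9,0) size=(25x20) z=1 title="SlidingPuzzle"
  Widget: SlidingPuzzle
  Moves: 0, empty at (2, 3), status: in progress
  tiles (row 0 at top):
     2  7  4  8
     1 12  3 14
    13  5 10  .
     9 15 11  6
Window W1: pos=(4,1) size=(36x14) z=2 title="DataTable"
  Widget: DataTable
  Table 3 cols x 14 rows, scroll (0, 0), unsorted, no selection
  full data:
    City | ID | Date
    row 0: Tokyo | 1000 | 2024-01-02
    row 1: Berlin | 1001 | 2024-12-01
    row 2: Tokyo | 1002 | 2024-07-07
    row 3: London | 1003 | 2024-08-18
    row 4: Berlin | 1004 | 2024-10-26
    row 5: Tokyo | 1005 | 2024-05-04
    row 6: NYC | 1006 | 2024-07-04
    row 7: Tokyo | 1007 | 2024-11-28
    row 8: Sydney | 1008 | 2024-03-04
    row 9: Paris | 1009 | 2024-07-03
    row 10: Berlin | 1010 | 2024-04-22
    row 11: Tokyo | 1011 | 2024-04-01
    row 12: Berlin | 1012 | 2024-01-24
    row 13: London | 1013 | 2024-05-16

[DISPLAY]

         ┏━━━━━━━━━━━━━━━━━━━━━━━┓        
    ┏━━━━━━━━━━━━━━━━━━━━━━━━━━━━━━━━━━┓  
    ┃ DataTable                        ┃  
    ┠──────────────────────────────────┨  
    ┃City  │ID  │Date                  ┃  
    ┃──────┼────┼──────────            ┃  
    ┃Tokyo │1000│2024-01-02            ┃  
    ┃Berlin│1001│2024-12-01            ┃  
    ┃Tokyo │1002│2024-07-07            ┃  
    ┃London│1003│2024-08-18            ┃  
    ┃Berlin│1004│2024-10-26            ┃  
    ┃Tokyo │1005│2024-05-04            ┃  
    ┃NYC   │1006│2024-07-04            ┃  
    ┃Tokyo │1007│2024-11-28            ┃  


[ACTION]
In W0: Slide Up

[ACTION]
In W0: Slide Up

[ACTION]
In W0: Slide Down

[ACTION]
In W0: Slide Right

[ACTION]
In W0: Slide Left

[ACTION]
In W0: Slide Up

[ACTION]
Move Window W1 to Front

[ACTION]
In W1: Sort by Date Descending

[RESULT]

         ┏━━━━━━━━━━━━━━━━━━━━━━━┓        
    ┏━━━━━━━━━━━━━━━━━━━━━━━━━━━━━━━━━━┓  
    ┃ DataTable                        ┃  
    ┠──────────────────────────────────┨  
    ┃City  │ID  │Date     ▼            ┃  
    ┃──────┼────┼──────────            ┃  
    ┃Berlin│1001│2024-12-01            ┃  
    ┃Tokyo │1007│2024-11-28            ┃  
    ┃Berlin│1004│2024-10-26            ┃  
    ┃London│1003│2024-08-18            ┃  
    ┃Tokyo │1002│2024-07-07            ┃  
    ┃NYC   │1006│2024-07-04            ┃  
    ┃Paris │1009│2024-07-03            ┃  
    ┃London│1013│2024-05-16            ┃  


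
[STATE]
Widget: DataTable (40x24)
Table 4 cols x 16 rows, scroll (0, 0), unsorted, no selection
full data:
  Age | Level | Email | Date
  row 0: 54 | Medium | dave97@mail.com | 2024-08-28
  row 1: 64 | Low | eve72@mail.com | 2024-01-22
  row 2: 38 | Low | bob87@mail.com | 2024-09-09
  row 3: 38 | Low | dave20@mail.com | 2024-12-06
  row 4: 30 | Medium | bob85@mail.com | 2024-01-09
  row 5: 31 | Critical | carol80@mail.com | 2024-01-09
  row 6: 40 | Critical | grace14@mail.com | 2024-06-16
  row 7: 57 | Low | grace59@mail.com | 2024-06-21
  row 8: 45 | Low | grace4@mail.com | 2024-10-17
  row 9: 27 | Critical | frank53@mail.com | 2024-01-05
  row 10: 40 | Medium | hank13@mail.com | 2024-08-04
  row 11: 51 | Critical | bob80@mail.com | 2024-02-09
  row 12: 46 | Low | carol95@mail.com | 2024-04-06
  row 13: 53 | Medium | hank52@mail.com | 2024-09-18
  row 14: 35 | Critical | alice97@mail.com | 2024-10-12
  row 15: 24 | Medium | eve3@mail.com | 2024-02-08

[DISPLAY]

Age│Level   │Email           │Date      
───┼────────┼────────────────┼──────────
54 │Medium  │dave97@mail.com │2024-08-28
64 │Low     │eve72@mail.com  │2024-01-22
38 │Low     │bob87@mail.com  │2024-09-09
38 │Low     │dave20@mail.com │2024-12-06
30 │Medium  │bob85@mail.com  │2024-01-09
31 │Critical│carol80@mail.com│2024-01-09
40 │Critical│grace14@mail.com│2024-06-16
57 │Low     │grace59@mail.com│2024-06-21
45 │Low     │grace4@mail.com │2024-10-17
27 │Critical│frank53@mail.com│2024-01-05
40 │Medium  │hank13@mail.com │2024-08-04
51 │Critical│bob80@mail.com  │2024-02-09
46 │Low     │carol95@mail.com│2024-04-06
53 │Medium  │hank52@mail.com │2024-09-18
35 │Critical│alice97@mail.com│2024-10-12
24 │Medium  │eve3@mail.com   │2024-02-08
                                        
                                        
                                        
                                        
                                        
                                        


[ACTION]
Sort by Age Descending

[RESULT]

Ag▼│Level   │Email           │Date      
───┼────────┼────────────────┼──────────
64 │Low     │eve72@mail.com  │2024-01-22
57 │Low     │grace59@mail.com│2024-06-21
54 │Medium  │dave97@mail.com │2024-08-28
53 │Medium  │hank52@mail.com │2024-09-18
51 │Critical│bob80@mail.com  │2024-02-09
46 │Low     │carol95@mail.com│2024-04-06
45 │Low     │grace4@mail.com │2024-10-17
40 │Critical│grace14@mail.com│2024-06-16
40 │Medium  │hank13@mail.com │2024-08-04
38 │Low     │bob87@mail.com  │2024-09-09
38 │Low     │dave20@mail.com │2024-12-06
35 │Critical│alice97@mail.com│2024-10-12
31 │Critical│carol80@mail.com│2024-01-09
30 │Medium  │bob85@mail.com  │2024-01-09
27 │Critical│frank53@mail.com│2024-01-05
24 │Medium  │eve3@mail.com   │2024-02-08
                                        
                                        
                                        
                                        
                                        
                                        


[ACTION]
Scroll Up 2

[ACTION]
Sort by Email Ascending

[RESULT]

Age│Level   │Email          ▲│Date      
───┼────────┼────────────────┼──────────
35 │Critical│alice97@mail.com│2024-10-12
51 │Critical│bob80@mail.com  │2024-02-09
30 │Medium  │bob85@mail.com  │2024-01-09
38 │Low     │bob87@mail.com  │2024-09-09
31 │Critical│carol80@mail.com│2024-01-09
46 │Low     │carol95@mail.com│2024-04-06
38 │Low     │dave20@mail.com │2024-12-06
54 │Medium  │dave97@mail.com │2024-08-28
24 │Medium  │eve3@mail.com   │2024-02-08
64 │Low     │eve72@mail.com  │2024-01-22
27 │Critical│frank53@mail.com│2024-01-05
40 │Critical│grace14@mail.com│2024-06-16
45 │Low     │grace4@mail.com │2024-10-17
57 │Low     │grace59@mail.com│2024-06-21
40 │Medium  │hank13@mail.com │2024-08-04
53 │Medium  │hank52@mail.com │2024-09-18
                                        
                                        
                                        
                                        
                                        
                                        


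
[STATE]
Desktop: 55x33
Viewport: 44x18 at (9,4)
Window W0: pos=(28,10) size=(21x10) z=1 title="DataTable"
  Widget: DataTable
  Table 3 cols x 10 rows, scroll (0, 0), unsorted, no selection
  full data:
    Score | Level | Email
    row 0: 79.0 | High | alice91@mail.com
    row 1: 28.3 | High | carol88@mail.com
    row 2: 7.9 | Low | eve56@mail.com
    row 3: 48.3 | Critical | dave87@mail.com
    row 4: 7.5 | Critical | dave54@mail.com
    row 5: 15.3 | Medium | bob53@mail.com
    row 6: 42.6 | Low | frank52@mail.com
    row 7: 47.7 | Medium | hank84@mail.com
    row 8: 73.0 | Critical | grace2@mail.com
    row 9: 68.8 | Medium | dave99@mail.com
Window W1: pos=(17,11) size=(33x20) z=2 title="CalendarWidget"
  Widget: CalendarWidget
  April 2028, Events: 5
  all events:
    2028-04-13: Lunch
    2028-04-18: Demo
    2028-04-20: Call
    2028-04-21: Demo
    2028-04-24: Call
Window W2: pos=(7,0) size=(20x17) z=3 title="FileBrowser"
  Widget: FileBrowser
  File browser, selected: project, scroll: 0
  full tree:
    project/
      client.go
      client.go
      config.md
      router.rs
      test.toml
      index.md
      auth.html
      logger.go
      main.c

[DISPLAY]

   client.go     ┃                          
   client.go     ┃                          
   config.md     ┃                          
   router.rs     ┃                          
   test.toml     ┃                          
   index.md      ┃                          
   auth.html     ┃ ┏━━━━━━━━━━━━━━━━━━━┓    
   logger.go     ┃━━━━━━━━━━━━━━━━━━━━━━┓   
   main.c        ┃Widget                ┃   
                 ┃──────────────────────┨   
                 ┃  April 2028          ┃   
                 ┃Th Fr Sa Su           ┃   
━━━━━━━━━━━━━━━━━┛       1  2           ┃   
        ┃ 3  4  5  6  7  8  9           ┃   
        ┃10 11 12 13* 14 15 16          ┃   
        ┃17 18* 19 20* 21* 22 23        ┃   
        ┃24* 25 26 27 28 29 30          ┃   
        ┃                               ┃   


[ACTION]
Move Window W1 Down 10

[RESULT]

   client.go     ┃                          
   client.go     ┃                          
   config.md     ┃                          
   router.rs     ┃                          
   test.toml     ┃                          
   index.md      ┃                          
   auth.html     ┃ ┏━━━━━━━━━━━━━━━━━━━┓    
   logger.go     ┃ ┃ DataTable         ┃    
   main.c        ┃ ┠───────────────────┨    
                 ┃━━━━━━━━━━━━━━━━━━━━━━┓   
                 ┃Widget                ┃   
                 ┃──────────────────────┨   
━━━━━━━━━━━━━━━━━┛  April 2028          ┃   
        ┃Mo Tu We Th Fr Sa Su           ┃   
        ┃                1  2           ┃   
        ┃ 3  4  5  6  7  8  9           ┃   
        ┃10 11 12 13* 14 15 16          ┃   
        ┃17 18* 19 20* 21* 22 23        ┃   


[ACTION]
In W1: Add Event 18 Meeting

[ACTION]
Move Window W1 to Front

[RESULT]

   client.go     ┃                          
   client.go     ┃                          
   config.md     ┃                          
   router.rs     ┃                          
   test.toml     ┃                          
   index.md      ┃                          
   auth.html     ┃ ┏━━━━━━━━━━━━━━━━━━━┓    
   logger.go     ┃ ┃ DataTable         ┃    
   main.c        ┃ ┠───────────────────┨    
        ┏━━━━━━━━━━━━━━━━━━━━━━━━━━━━━━━┓   
        ┃ CalendarWidget                ┃   
        ┠───────────────────────────────┨   
━━━━━━━━┃           April 2028          ┃   
        ┃Mo Tu We Th Fr Sa Su           ┃   
        ┃                1  2           ┃   
        ┃ 3  4  5  6  7  8  9           ┃   
        ┃10 11 12 13* 14 15 16          ┃   
        ┃17 18* 19 20* 21* 22 23        ┃   


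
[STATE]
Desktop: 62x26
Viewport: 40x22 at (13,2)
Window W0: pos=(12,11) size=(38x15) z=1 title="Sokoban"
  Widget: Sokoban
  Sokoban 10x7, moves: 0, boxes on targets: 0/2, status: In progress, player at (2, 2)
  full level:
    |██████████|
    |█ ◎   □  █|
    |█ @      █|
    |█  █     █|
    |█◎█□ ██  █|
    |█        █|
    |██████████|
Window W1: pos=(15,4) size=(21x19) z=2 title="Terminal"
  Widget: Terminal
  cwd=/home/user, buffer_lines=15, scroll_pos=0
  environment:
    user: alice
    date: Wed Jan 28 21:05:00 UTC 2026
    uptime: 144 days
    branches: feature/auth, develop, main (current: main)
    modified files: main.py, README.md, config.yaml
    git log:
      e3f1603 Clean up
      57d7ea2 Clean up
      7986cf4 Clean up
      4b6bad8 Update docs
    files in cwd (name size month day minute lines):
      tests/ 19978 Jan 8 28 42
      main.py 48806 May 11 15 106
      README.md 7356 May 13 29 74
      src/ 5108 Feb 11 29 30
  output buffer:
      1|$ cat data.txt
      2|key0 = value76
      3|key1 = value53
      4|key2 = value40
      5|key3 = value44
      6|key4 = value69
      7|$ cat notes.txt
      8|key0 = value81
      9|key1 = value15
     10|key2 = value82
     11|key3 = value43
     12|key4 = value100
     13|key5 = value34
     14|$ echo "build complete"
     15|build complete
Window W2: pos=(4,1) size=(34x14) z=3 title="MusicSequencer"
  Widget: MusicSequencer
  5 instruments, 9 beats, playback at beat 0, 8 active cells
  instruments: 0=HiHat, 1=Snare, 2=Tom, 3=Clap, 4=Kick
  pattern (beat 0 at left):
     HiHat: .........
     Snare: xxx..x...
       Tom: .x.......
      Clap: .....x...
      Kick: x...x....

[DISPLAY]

quencer                 ┃               
────────────────────────┨               
2345678                 ┃               
·······                 ┃               
█··█···                 ┃               
·······                 ┃               
···█···                 ┃               
··█····                 ┃               
                        ┃               
                        ┃━━━━━━━━━━━┓   
                        ┃           ┃   
                        ┃───────────┨   
━━━━━━━━━━━━━━━━━━━━━━━━┛           ┃   
█ ┃key1 = value15     ┃             ┃   
█ ┃key2 = value82     ┃             ┃   
█ ┃key3 = value43     ┃             ┃   
█◎┃key4 = value100    ┃             ┃   
█ ┃key5 = value34     ┃             ┃   
██┃$ echo "build compl┃             ┃   
Mo┃build complete     ┃             ┃   
  ┗━━━━━━━━━━━━━━━━━━━┛             ┃   
                                    ┃   


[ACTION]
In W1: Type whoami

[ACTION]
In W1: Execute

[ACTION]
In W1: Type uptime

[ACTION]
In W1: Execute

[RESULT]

quencer                 ┃               
────────────────────────┨               
2345678                 ┃               
·······                 ┃               
█··█···                 ┃               
·······                 ┃               
···█···                 ┃               
··█····                 ┃               
                        ┃               
                        ┃━━━━━━━━━━━┓   
                        ┃           ┃   
                        ┃───────────┨   
━━━━━━━━━━━━━━━━━━━━━━━━┛           ┃   
█ ┃$ echo "build compl┃             ┃   
█ ┃build complete     ┃             ┃   
█ ┃$ whoami           ┃             ┃   
█◎┃alice              ┃             ┃   
█ ┃$ uptime           ┃             ┃   
██┃ 10:00  up 144 days┃             ┃   
Mo┃$ █                ┃             ┃   
  ┗━━━━━━━━━━━━━━━━━━━┛             ┃   
                                    ┃   


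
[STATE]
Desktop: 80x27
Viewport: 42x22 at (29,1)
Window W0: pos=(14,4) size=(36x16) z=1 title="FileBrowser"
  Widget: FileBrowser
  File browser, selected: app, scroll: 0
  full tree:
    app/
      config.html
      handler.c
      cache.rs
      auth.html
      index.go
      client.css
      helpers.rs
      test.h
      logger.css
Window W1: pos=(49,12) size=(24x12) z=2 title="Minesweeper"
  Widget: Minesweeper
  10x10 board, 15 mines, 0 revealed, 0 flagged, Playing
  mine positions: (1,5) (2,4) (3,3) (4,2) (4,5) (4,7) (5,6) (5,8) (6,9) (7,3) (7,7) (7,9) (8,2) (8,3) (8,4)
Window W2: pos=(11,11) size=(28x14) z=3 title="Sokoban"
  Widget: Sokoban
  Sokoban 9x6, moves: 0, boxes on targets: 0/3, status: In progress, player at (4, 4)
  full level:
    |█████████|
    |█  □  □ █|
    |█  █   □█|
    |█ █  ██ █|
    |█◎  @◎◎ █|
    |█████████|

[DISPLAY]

                                          
                                          
                                          
━━━━━━━━━━━━━━━━━━━━┓                     
                    ┃                     
────────────────────┨                     
                    ┃                     
l                   ┃                     
                    ┃                     
                    ┃                     
━━━━━━━━━┓          ┃                     
         ┃          ┏━━━━━━━━━━━━━━━━━━━━━
─────────┨          ┃ Minesweeper         
         ┃          ┠─────────────────────
         ┃          ┃■■■■■■■■■■           
         ┃          ┃■■■■■■■■■■           
         ┃          ┃■■■■■■■■■■           
         ┃          ┃■■■■■■■■■■           
         ┃━━━━━━━━━━┃■■■■■■■■■■           
         ┃          ┃■■■■■■■■■■           
         ┃          ┃■■■■■■■■■■           
         ┃          ┃■■■■■■■■■■           


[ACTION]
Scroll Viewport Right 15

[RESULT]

                                          
                                          
                                          
━━━━━━━━━━━┓                              
           ┃                              
───────────┨                              
           ┃                              
           ┃                              
           ┃                              
           ┃                              
┓          ┃                              
┃          ┏━━━━━━━━━━━━━━━━━━━━━━┓       
┨          ┃ Minesweeper          ┃       
┃          ┠──────────────────────┨       
┃          ┃■■■■■■■■■■            ┃       
┃          ┃■■■■■■■■■■            ┃       
┃          ┃■■■■■■■■■■            ┃       
┃          ┃■■■■■■■■■■            ┃       
┃━━━━━━━━━━┃■■■■■■■■■■            ┃       
┃          ┃■■■■■■■■■■            ┃       
┃          ┃■■■■■■■■■■            ┃       
┃          ┃■■■■■■■■■■            ┃       


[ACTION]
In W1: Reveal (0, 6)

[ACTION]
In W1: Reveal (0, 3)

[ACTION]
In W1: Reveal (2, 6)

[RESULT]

                                          
                                          
                                          
━━━━━━━━━━━┓                              
           ┃                              
───────────┨                              
           ┃                              
           ┃                              
           ┃                              
           ┃                              
┓          ┃                              
┃          ┏━━━━━━━━━━━━━━━━━━━━━━┓       
┨          ┃ Minesweeper          ┃       
┃          ┠──────────────────────┨       
┃          ┃    1■1■■■            ┃       
┃          ┃   12■■■■■            ┃       
┃          ┃  12■■1■■■            ┃       
┃          ┃ 12■■■■■■■            ┃       
┃━━━━━━━━━━┃ 1■■■■■■■■            ┃       
┃          ┃ 11■■■■■■■            ┃       
┃          ┃  1■■■■■■■            ┃       
┃          ┃ 13■■■■■■■            ┃       


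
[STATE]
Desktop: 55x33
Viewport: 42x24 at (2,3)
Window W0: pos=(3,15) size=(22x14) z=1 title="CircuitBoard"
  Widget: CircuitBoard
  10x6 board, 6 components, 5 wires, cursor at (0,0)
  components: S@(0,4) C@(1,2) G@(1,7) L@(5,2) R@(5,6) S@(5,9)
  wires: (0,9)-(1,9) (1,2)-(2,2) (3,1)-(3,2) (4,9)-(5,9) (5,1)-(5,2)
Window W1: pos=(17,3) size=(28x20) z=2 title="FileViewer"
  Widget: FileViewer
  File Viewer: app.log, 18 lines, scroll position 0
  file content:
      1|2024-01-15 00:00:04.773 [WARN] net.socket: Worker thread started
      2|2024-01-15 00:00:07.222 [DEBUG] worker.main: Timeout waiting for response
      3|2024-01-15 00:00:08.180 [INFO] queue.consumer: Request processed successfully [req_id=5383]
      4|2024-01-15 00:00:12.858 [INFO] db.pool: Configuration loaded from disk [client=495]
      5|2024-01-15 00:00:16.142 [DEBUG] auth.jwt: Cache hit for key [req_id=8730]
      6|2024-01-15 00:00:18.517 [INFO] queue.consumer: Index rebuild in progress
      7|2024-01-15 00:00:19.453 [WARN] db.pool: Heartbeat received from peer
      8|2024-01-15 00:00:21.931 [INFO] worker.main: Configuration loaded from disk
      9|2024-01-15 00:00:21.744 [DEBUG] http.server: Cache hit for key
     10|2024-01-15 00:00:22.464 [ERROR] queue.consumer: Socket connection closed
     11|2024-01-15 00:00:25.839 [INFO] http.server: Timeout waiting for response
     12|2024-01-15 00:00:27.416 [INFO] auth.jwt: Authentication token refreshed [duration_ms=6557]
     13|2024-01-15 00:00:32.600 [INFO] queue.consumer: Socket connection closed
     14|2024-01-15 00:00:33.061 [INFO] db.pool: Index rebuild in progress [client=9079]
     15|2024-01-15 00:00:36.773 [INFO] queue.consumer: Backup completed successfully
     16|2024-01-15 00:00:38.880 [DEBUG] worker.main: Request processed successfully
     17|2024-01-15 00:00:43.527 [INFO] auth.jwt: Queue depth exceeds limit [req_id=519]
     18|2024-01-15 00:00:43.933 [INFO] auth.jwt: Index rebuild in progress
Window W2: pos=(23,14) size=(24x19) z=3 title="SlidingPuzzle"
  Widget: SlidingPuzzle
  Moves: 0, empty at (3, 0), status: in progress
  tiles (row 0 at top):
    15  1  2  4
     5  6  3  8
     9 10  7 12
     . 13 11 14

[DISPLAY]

               ┏━━━━━━━━━━━━━━━━━━━━━━━━━━
               ┃ FileViewer               
               ┠──────────────────────────
               ┃2024-01-15 00:00:04.773 [▲
               ┃2024-01-15 00:00:07.222 [█
               ┃2024-01-15 00:00:08.180 [░
               ┃2024-01-15 00:00:12.858 [░
               ┃2024-01-15 00:00:16.142 [░
               ┃2024-01-15 00:00:18.517 [░
               ┃2024-01-15 00:00:19.453 [░
               ┃2024-01-15 00:00:21.931 [░
               ┃2024-┏━━━━━━━━━━━━━━━━━━━━
 ┏━━━━━━━━━━━━━┃2024-┃ SlidingPuzzle      
 ┃ CircuitBoard┃2024-┠────────────────────
 ┠─────────────┃2024-┃┌────┬────┬────┬────
 ┃   0 1 2 3 4 ┃2024-┃│ 15 │  1 │  2 │  4 
 ┃0  [.]       ┃2024-┃├────┼────┼────┼────
 ┃             ┃2024-┃│  5 │  6 │  3 │  8 
 ┃1           C┃2024-┃├────┼────┼────┼────
 ┃            │┗━━━━━┃│  9 │ 10 │  7 │ 12 
 ┃2           ·      ┃├────┼────┼────┼────
 ┃                   ┃│    │ 13 │ 11 │ 14 
 ┃3       · ─ ·      ┃└────┴────┴────┴────
 ┃                   ┃Moves: 0            


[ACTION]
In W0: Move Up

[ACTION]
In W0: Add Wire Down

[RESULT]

               ┏━━━━━━━━━━━━━━━━━━━━━━━━━━
               ┃ FileViewer               
               ┠──────────────────────────
               ┃2024-01-15 00:00:04.773 [▲
               ┃2024-01-15 00:00:07.222 [█
               ┃2024-01-15 00:00:08.180 [░
               ┃2024-01-15 00:00:12.858 [░
               ┃2024-01-15 00:00:16.142 [░
               ┃2024-01-15 00:00:18.517 [░
               ┃2024-01-15 00:00:19.453 [░
               ┃2024-01-15 00:00:21.931 [░
               ┃2024-┏━━━━━━━━━━━━━━━━━━━━
 ┏━━━━━━━━━━━━━┃2024-┃ SlidingPuzzle      
 ┃ CircuitBoard┃2024-┠────────────────────
 ┠─────────────┃2024-┃┌────┬────┬────┬────
 ┃   0 1 2 3 4 ┃2024-┃│ 15 │  1 │  2 │  4 
 ┃0  [.]       ┃2024-┃├────┼────┼────┼────
 ┃    │        ┃2024-┃│  5 │  6 │  3 │  8 
 ┃1   ·       C┃2024-┃├────┼────┼────┼────
 ┃            │┗━━━━━┃│  9 │ 10 │  7 │ 12 
 ┃2           ·      ┃├────┼────┼────┼────
 ┃                   ┃│    │ 13 │ 11 │ 14 
 ┃3       · ─ ·      ┃└────┴────┴────┴────
 ┃                   ┃Moves: 0            


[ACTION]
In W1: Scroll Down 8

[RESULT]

               ┏━━━━━━━━━━━━━━━━━━━━━━━━━━
               ┃ FileViewer               
               ┠──────────────────────────
               ┃2024-01-15 00:00:08.180 [▲
               ┃2024-01-15 00:00:12.858 [░
               ┃2024-01-15 00:00:16.142 [░
               ┃2024-01-15 00:00:18.517 [░
               ┃2024-01-15 00:00:19.453 [░
               ┃2024-01-15 00:00:21.931 [░
               ┃2024-01-15 00:00:21.744 [░
               ┃2024-01-15 00:00:22.464 [░
               ┃2024-┏━━━━━━━━━━━━━━━━━━━━
 ┏━━━━━━━━━━━━━┃2024-┃ SlidingPuzzle      
 ┃ CircuitBoard┃2024-┠────────────────────
 ┠─────────────┃2024-┃┌────┬────┬────┬────
 ┃   0 1 2 3 4 ┃2024-┃│ 15 │  1 │  2 │  4 
 ┃0  [.]       ┃2024-┃├────┼────┼────┼────
 ┃    │        ┃2024-┃│  5 │  6 │  3 │  8 
 ┃1   ·       C┃2024-┃├────┼────┼────┼────
 ┃            │┗━━━━━┃│  9 │ 10 │  7 │ 12 
 ┃2           ·      ┃├────┼────┼────┼────
 ┃                   ┃│    │ 13 │ 11 │ 14 
 ┃3       · ─ ·      ┃└────┴────┴────┴────
 ┃                   ┃Moves: 0            


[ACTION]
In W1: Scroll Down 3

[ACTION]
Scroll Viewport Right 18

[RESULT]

    ┏━━━━━━━━━━━━━━━━━━━━━━━━━━┓          
    ┃ FileViewer               ┃          
    ┠──────────────────────────┨          
    ┃2024-01-15 00:00:08.180 [▲┃          
    ┃2024-01-15 00:00:12.858 [░┃          
    ┃2024-01-15 00:00:16.142 [░┃          
    ┃2024-01-15 00:00:18.517 [░┃          
    ┃2024-01-15 00:00:19.453 [░┃          
    ┃2024-01-15 00:00:21.931 [░┃          
    ┃2024-01-15 00:00:21.744 [░┃          
    ┃2024-01-15 00:00:22.464 [░┃          
    ┃2024-┏━━━━━━━━━━━━━━━━━━━━━━┓        
━━━━┃2024-┃ SlidingPuzzle        ┃        
oard┃2024-┠──────────────────────┨        
────┃2024-┃┌────┬────┬────┬────┐ ┃        
3 4 ┃2024-┃│ 15 │  1 │  2 │  4 │ ┃        
    ┃2024-┃├────┼────┼────┼────┤ ┃        
    ┃2024-┃│  5 │  6 │  3 │  8 │ ┃        
   C┃2024-┃├────┼────┼────┼────┤ ┃        
   │┗━━━━━┃│  9 │ 10 │  7 │ 12 │ ┃        
   ·      ┃├────┼────┼────┼────┤ ┃        
          ┃│    │ 13 │ 11 │ 14 │ ┃        
 ─ ·      ┃└────┴────┴────┴────┘ ┃        
          ┃Moves: 0              ┃        
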